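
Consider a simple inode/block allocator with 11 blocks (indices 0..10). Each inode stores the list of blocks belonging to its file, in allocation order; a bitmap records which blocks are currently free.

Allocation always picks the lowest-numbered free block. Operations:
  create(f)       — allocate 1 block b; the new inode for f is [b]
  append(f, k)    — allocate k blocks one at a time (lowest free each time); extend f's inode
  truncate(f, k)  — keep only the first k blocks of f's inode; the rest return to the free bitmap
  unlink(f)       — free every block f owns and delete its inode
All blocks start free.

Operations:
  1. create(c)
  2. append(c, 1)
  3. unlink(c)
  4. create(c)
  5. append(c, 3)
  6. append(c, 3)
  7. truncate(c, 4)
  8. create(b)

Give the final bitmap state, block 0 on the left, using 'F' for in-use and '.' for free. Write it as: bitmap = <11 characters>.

bitmap = FFFFF......

after create(c) → c:[0]  free=[F..........]
after append(c, 1) → c:[0, 1]  free=[FF.........]
after unlink(c) →   free=[...........]
after create(c) → c:[0]  free=[F..........]
after append(c, 3) → c:[0, 1, 2, 3]  free=[FFFF.......]
after append(c, 3) → c:[0, 1, 2, 3, 4, 5, 6]  free=[FFFFFFF....]
after truncate(c, 4) → c:[0, 1, 2, 3]  free=[FFFF.......]
after create(b) → b:[4], c:[0, 1, 2, 3]  free=[FFFFF......]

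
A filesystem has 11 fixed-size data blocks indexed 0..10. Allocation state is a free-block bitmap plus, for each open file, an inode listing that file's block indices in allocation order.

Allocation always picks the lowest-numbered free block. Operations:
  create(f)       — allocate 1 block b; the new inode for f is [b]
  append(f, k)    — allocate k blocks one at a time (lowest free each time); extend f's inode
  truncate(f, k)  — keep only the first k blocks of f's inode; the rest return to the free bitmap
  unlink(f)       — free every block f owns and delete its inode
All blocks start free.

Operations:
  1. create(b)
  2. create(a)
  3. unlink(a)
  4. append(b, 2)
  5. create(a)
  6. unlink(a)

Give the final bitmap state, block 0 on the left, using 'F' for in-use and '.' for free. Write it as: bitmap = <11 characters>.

[1] create(b) — b=0 (map F..........)
[2] create(a) — a=1 b=0 (map FF.........)
[3] unlink(a) — b=0 (map F..........)
[4] append(b, 2) — b=0,1,2 (map FFF........)
[5] create(a) — a=3 b=0,1,2 (map FFFF.......)
[6] unlink(a) — b=0,1,2 (map FFF........)

bitmap = FFF........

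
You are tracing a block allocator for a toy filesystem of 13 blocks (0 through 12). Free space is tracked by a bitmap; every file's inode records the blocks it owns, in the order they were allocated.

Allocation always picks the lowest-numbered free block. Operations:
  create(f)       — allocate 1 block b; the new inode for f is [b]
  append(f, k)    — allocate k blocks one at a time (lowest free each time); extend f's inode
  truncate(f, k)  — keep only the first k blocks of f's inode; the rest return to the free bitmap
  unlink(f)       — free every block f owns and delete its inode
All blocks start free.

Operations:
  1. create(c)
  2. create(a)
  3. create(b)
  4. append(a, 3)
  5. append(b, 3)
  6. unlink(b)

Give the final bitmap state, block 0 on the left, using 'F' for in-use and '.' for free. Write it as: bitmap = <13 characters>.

after create(c) → c:[0]  free=[F............]
after create(a) → a:[1], c:[0]  free=[FF...........]
after create(b) → a:[1], b:[2], c:[0]  free=[FFF..........]
after append(a, 3) → a:[1, 3, 4, 5], b:[2], c:[0]  free=[FFFFFF.......]
after append(b, 3) → a:[1, 3, 4, 5], b:[2, 6, 7, 8], c:[0]  free=[FFFFFFFFF....]
after unlink(b) → a:[1, 3, 4, 5], c:[0]  free=[FF.FFF.......]

bitmap = FF.FFF.......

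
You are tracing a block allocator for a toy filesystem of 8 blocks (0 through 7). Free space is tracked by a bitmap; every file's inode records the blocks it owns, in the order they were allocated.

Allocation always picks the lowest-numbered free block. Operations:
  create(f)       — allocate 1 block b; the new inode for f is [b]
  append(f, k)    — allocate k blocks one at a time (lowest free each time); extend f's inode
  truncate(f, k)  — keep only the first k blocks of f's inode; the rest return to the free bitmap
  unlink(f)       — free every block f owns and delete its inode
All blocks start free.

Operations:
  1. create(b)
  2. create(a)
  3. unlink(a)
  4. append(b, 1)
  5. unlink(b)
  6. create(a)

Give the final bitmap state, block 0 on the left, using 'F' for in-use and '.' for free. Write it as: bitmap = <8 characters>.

bitmap = F.......

create(b): bitmap=F....... | b=[0]
create(a): bitmap=FF...... | a=[1] b=[0]
unlink(a): bitmap=F....... | b=[0]
append(b, 1): bitmap=FF...... | b=[0, 1]
unlink(b): bitmap=........ | 
create(a): bitmap=F....... | a=[0]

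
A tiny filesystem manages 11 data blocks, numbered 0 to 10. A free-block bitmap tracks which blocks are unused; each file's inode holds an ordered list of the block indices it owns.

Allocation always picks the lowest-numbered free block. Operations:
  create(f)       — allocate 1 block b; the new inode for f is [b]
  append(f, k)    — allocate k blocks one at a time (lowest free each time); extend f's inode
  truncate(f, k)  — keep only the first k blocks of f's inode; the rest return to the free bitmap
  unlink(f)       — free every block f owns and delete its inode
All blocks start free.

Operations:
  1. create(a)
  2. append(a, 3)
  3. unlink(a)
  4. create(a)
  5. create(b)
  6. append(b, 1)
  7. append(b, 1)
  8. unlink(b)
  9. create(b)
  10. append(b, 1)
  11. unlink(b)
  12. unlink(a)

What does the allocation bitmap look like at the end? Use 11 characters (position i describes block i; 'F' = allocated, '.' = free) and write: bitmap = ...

[1] create(a) — a=0 (map F..........)
[2] append(a, 3) — a=0,1,2,3 (map FFFF.......)
[3] unlink(a) —  (map ...........)
[4] create(a) — a=0 (map F..........)
[5] create(b) — a=0 b=1 (map FF.........)
[6] append(b, 1) — a=0 b=1,2 (map FFF........)
[7] append(b, 1) — a=0 b=1,2,3 (map FFFF.......)
[8] unlink(b) — a=0 (map F..........)
[9] create(b) — a=0 b=1 (map FF.........)
[10] append(b, 1) — a=0 b=1,2 (map FFF........)
[11] unlink(b) — a=0 (map F..........)
[12] unlink(a) —  (map ...........)

bitmap = ...........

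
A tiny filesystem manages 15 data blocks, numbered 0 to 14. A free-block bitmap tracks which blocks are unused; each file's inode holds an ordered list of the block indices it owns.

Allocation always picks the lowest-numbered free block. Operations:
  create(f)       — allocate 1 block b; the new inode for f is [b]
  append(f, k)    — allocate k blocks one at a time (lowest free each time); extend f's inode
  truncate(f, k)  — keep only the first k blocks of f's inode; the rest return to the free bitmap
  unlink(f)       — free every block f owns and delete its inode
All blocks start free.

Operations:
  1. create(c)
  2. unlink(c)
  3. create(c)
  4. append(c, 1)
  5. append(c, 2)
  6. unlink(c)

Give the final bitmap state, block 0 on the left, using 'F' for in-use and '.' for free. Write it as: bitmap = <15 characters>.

[1] create(c) — c=0 (map F..............)
[2] unlink(c) —  (map ...............)
[3] create(c) — c=0 (map F..............)
[4] append(c, 1) — c=0,1 (map FF.............)
[5] append(c, 2) — c=0,1,2,3 (map FFFF...........)
[6] unlink(c) —  (map ...............)

bitmap = ...............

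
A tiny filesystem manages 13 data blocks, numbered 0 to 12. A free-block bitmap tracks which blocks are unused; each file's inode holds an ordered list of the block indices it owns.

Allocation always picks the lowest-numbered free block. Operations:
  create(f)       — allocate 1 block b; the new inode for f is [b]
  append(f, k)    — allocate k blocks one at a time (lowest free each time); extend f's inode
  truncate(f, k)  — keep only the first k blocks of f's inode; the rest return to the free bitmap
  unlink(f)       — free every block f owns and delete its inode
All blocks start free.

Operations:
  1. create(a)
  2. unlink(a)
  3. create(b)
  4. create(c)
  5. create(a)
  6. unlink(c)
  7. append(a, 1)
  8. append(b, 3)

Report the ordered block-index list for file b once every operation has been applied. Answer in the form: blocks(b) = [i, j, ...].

blocks(b) = [0, 3, 4, 5]

after create(a) → a:[0]  free=[F............]
after unlink(a) →   free=[.............]
after create(b) → b:[0]  free=[F............]
after create(c) → b:[0], c:[1]  free=[FF...........]
after create(a) → a:[2], b:[0], c:[1]  free=[FFF..........]
after unlink(c) → a:[2], b:[0]  free=[F.F..........]
after append(a, 1) → a:[2, 1], b:[0]  free=[FFF..........]
after append(b, 3) → a:[2, 1], b:[0, 3, 4, 5]  free=[FFFFFF.......]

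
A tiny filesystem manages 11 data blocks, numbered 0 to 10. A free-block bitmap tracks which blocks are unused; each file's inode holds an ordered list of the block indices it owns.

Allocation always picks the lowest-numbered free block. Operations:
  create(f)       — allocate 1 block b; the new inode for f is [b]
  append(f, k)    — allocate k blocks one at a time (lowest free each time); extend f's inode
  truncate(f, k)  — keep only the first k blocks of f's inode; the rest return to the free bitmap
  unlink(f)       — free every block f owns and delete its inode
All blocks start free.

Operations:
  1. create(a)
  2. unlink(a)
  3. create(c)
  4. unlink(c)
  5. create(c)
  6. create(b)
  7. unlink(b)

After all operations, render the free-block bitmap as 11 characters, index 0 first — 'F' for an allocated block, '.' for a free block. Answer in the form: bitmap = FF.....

bitmap = F..........

after create(a) → a:[0]  free=[F..........]
after unlink(a) →   free=[...........]
after create(c) → c:[0]  free=[F..........]
after unlink(c) →   free=[...........]
after create(c) → c:[0]  free=[F..........]
after create(b) → b:[1], c:[0]  free=[FF.........]
after unlink(b) → c:[0]  free=[F..........]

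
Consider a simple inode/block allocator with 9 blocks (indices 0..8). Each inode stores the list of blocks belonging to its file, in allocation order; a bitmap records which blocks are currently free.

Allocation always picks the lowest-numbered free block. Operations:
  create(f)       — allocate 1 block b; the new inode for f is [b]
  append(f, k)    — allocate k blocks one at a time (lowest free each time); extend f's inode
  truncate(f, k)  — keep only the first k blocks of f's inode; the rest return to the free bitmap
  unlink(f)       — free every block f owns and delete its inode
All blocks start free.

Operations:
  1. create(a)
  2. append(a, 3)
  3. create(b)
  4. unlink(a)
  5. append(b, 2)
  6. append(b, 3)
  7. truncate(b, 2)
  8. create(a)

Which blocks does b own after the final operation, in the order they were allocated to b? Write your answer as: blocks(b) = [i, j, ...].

after create(a) → a:[0]  free=[F........]
after append(a, 3) → a:[0, 1, 2, 3]  free=[FFFF.....]
after create(b) → a:[0, 1, 2, 3], b:[4]  free=[FFFFF....]
after unlink(a) → b:[4]  free=[....F....]
after append(b, 2) → b:[4, 0, 1]  free=[FF..F....]
after append(b, 3) → b:[4, 0, 1, 2, 3, 5]  free=[FFFFFF...]
after truncate(b, 2) → b:[4, 0]  free=[F...F....]
after create(a) → a:[1], b:[4, 0]  free=[FF..F....]

blocks(b) = [4, 0]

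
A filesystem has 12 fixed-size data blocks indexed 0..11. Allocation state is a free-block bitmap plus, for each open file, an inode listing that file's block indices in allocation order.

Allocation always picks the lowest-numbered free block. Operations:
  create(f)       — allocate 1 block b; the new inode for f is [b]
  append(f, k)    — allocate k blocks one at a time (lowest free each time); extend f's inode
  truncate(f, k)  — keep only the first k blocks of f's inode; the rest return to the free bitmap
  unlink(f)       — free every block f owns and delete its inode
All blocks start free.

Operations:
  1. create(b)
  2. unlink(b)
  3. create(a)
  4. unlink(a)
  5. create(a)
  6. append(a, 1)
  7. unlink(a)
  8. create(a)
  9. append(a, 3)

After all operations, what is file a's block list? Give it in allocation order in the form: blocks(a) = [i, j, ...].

blocks(a) = [0, 1, 2, 3]

  1. create(b)  ⇒  F...........  {b→[0]}
  2. unlink(b)  ⇒  ............  {}
  3. create(a)  ⇒  F...........  {a→[0]}
  4. unlink(a)  ⇒  ............  {}
  5. create(a)  ⇒  F...........  {a→[0]}
  6. append(a, 1)  ⇒  FF..........  {a→[0, 1]}
  7. unlink(a)  ⇒  ............  {}
  8. create(a)  ⇒  F...........  {a→[0]}
  9. append(a, 3)  ⇒  FFFF........  {a→[0, 1, 2, 3]}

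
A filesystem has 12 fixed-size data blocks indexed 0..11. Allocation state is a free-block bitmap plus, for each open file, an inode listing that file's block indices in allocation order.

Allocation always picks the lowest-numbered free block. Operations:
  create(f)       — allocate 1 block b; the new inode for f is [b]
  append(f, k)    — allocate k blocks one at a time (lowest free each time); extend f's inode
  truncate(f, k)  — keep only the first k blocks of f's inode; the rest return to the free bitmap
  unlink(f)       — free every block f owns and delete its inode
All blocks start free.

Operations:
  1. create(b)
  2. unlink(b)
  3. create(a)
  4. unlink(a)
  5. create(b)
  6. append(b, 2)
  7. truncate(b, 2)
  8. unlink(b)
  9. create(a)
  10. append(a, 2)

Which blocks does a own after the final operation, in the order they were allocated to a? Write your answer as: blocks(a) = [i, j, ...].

blocks(a) = [0, 1, 2]

after create(b) → b:[0]  free=[F...........]
after unlink(b) →   free=[............]
after create(a) → a:[0]  free=[F...........]
after unlink(a) →   free=[............]
after create(b) → b:[0]  free=[F...........]
after append(b, 2) → b:[0, 1, 2]  free=[FFF.........]
after truncate(b, 2) → b:[0, 1]  free=[FF..........]
after unlink(b) →   free=[............]
after create(a) → a:[0]  free=[F...........]
after append(a, 2) → a:[0, 1, 2]  free=[FFF.........]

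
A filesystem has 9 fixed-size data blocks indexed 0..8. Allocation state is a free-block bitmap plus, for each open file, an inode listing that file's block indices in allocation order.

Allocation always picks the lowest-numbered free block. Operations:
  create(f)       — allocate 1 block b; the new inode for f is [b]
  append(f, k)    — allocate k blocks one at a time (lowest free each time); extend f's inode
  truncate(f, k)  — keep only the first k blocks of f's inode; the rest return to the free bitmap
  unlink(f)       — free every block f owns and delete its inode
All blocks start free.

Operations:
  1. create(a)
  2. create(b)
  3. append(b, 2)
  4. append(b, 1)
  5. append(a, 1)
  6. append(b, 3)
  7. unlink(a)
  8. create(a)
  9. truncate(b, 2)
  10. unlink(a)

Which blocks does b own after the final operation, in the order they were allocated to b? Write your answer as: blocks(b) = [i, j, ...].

blocks(b) = [1, 2]

create(a): bitmap=F........ | a=[0]
create(b): bitmap=FF....... | a=[0] b=[1]
append(b, 2): bitmap=FFFF..... | a=[0] b=[1, 2, 3]
append(b, 1): bitmap=FFFFF.... | a=[0] b=[1, 2, 3, 4]
append(a, 1): bitmap=FFFFFF... | a=[0, 5] b=[1, 2, 3, 4]
append(b, 3): bitmap=FFFFFFFFF | a=[0, 5] b=[1, 2, 3, 4, 6, 7, 8]
unlink(a): bitmap=.FFFF.FFF | b=[1, 2, 3, 4, 6, 7, 8]
create(a): bitmap=FFFFF.FFF | a=[0] b=[1, 2, 3, 4, 6, 7, 8]
truncate(b, 2): bitmap=FFF...... | a=[0] b=[1, 2]
unlink(a): bitmap=.FF...... | b=[1, 2]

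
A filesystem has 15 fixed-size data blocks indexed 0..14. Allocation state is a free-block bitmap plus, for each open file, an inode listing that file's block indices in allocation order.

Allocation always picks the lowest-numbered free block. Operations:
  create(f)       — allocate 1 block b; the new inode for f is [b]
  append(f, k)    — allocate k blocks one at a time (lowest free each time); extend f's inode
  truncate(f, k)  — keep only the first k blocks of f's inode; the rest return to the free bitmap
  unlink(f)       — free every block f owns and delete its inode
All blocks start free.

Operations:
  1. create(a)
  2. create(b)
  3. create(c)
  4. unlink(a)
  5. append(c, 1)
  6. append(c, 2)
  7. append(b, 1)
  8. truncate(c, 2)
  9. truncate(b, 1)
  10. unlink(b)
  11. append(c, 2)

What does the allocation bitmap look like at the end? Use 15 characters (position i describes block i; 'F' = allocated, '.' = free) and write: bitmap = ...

  1. create(a)  ⇒  F..............  {a→[0]}
  2. create(b)  ⇒  FF.............  {a→[0]; b→[1]}
  3. create(c)  ⇒  FFF............  {a→[0]; b→[1]; c→[2]}
  4. unlink(a)  ⇒  .FF............  {b→[1]; c→[2]}
  5. append(c, 1)  ⇒  FFF............  {b→[1]; c→[2, 0]}
  6. append(c, 2)  ⇒  FFFFF..........  {b→[1]; c→[2, 0, 3, 4]}
  7. append(b, 1)  ⇒  FFFFFF.........  {b→[1, 5]; c→[2, 0, 3, 4]}
  8. truncate(c, 2)  ⇒  FFF..F.........  {b→[1, 5]; c→[2, 0]}
  9. truncate(b, 1)  ⇒  FFF............  {b→[1]; c→[2, 0]}
  10. unlink(b)  ⇒  F.F............  {c→[2, 0]}
  11. append(c, 2)  ⇒  FFFF...........  {c→[2, 0, 1, 3]}

bitmap = FFFF...........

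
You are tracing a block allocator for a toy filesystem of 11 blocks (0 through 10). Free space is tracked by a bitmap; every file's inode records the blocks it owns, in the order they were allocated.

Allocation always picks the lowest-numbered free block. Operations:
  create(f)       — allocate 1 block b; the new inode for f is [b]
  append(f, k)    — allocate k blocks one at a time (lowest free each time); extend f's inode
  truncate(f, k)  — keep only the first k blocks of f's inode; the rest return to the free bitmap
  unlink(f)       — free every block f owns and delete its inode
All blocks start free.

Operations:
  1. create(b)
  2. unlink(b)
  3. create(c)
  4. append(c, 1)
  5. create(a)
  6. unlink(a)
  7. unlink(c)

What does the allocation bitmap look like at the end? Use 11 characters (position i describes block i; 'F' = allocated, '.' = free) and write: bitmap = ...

  1. create(b)  ⇒  F..........  {b→[0]}
  2. unlink(b)  ⇒  ...........  {}
  3. create(c)  ⇒  F..........  {c→[0]}
  4. append(c, 1)  ⇒  FF.........  {c→[0, 1]}
  5. create(a)  ⇒  FFF........  {a→[2]; c→[0, 1]}
  6. unlink(a)  ⇒  FF.........  {c→[0, 1]}
  7. unlink(c)  ⇒  ...........  {}

bitmap = ...........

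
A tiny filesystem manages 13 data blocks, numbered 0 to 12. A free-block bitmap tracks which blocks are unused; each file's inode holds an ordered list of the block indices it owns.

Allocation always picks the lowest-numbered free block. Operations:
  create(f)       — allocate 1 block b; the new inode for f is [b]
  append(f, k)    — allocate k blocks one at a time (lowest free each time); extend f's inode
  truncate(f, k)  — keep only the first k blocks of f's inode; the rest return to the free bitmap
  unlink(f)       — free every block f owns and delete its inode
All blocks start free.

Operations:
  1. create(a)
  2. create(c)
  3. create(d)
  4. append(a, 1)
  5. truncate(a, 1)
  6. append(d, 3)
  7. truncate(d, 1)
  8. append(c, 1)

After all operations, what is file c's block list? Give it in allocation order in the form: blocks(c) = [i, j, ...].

  1. create(a)  ⇒  F............  {a→[0]}
  2. create(c)  ⇒  FF...........  {a→[0]; c→[1]}
  3. create(d)  ⇒  FFF..........  {a→[0]; c→[1]; d→[2]}
  4. append(a, 1)  ⇒  FFFF.........  {a→[0, 3]; c→[1]; d→[2]}
  5. truncate(a, 1)  ⇒  FFF..........  {a→[0]; c→[1]; d→[2]}
  6. append(d, 3)  ⇒  FFFFFF.......  {a→[0]; c→[1]; d→[2, 3, 4, 5]}
  7. truncate(d, 1)  ⇒  FFF..........  {a→[0]; c→[1]; d→[2]}
  8. append(c, 1)  ⇒  FFFF.........  {a→[0]; c→[1, 3]; d→[2]}

blocks(c) = [1, 3]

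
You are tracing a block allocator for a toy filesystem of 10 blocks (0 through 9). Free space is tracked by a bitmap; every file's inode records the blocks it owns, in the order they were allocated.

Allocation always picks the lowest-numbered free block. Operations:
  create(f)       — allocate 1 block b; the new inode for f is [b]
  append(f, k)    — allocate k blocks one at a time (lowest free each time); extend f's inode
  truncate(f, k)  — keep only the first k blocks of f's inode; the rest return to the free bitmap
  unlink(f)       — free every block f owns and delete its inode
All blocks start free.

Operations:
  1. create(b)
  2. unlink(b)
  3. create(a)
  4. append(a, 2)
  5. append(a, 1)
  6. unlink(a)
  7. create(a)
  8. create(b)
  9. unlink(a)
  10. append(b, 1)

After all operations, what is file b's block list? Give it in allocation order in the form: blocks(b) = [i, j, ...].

blocks(b) = [1, 0]

[1] create(b) — b=0 (map F.........)
[2] unlink(b) —  (map ..........)
[3] create(a) — a=0 (map F.........)
[4] append(a, 2) — a=0,1,2 (map FFF.......)
[5] append(a, 1) — a=0,1,2,3 (map FFFF......)
[6] unlink(a) —  (map ..........)
[7] create(a) — a=0 (map F.........)
[8] create(b) — a=0 b=1 (map FF........)
[9] unlink(a) — b=1 (map .F........)
[10] append(b, 1) — b=1,0 (map FF........)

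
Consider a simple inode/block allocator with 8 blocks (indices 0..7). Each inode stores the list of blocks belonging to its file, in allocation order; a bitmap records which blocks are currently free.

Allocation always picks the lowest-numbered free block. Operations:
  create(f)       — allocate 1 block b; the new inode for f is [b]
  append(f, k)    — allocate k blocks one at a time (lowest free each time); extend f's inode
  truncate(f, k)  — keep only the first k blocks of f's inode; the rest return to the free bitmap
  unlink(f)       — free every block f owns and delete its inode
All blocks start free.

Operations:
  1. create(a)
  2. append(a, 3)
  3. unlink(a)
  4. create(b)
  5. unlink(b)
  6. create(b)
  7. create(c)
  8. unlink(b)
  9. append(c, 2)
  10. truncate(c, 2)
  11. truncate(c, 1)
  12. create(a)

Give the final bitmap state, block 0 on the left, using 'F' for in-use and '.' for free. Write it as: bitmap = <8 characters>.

bitmap = FF......

create(a): bitmap=F....... | a=[0]
append(a, 3): bitmap=FFFF.... | a=[0, 1, 2, 3]
unlink(a): bitmap=........ | 
create(b): bitmap=F....... | b=[0]
unlink(b): bitmap=........ | 
create(b): bitmap=F....... | b=[0]
create(c): bitmap=FF...... | b=[0] c=[1]
unlink(b): bitmap=.F...... | c=[1]
append(c, 2): bitmap=FFF..... | c=[1, 0, 2]
truncate(c, 2): bitmap=FF...... | c=[1, 0]
truncate(c, 1): bitmap=.F...... | c=[1]
create(a): bitmap=FF...... | a=[0] c=[1]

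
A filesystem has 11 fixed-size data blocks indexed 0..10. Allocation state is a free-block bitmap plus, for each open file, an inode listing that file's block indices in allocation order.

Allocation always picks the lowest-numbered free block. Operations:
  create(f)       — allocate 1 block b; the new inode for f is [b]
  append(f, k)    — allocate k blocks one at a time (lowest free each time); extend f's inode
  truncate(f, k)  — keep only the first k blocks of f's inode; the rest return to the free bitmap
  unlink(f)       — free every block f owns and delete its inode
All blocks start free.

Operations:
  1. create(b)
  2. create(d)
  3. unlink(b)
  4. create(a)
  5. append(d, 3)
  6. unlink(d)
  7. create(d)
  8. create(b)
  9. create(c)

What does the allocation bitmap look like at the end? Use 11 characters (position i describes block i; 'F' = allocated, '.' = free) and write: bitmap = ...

create(b): bitmap=F.......... | b=[0]
create(d): bitmap=FF......... | b=[0] d=[1]
unlink(b): bitmap=.F......... | d=[1]
create(a): bitmap=FF......... | a=[0] d=[1]
append(d, 3): bitmap=FFFFF...... | a=[0] d=[1, 2, 3, 4]
unlink(d): bitmap=F.......... | a=[0]
create(d): bitmap=FF......... | a=[0] d=[1]
create(b): bitmap=FFF........ | a=[0] b=[2] d=[1]
create(c): bitmap=FFFF....... | a=[0] b=[2] c=[3] d=[1]

bitmap = FFFF.......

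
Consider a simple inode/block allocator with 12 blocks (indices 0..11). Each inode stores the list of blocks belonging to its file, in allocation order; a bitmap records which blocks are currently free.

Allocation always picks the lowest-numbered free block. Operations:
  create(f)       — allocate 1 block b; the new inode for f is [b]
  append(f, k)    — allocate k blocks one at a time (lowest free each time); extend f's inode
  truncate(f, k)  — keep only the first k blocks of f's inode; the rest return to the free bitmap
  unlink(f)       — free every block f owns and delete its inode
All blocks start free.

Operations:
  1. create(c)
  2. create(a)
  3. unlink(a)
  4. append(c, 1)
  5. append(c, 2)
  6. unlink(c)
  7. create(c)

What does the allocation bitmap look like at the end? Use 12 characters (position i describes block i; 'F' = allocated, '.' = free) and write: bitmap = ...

bitmap = F...........

create(c): bitmap=F........... | c=[0]
create(a): bitmap=FF.......... | a=[1] c=[0]
unlink(a): bitmap=F........... | c=[0]
append(c, 1): bitmap=FF.......... | c=[0, 1]
append(c, 2): bitmap=FFFF........ | c=[0, 1, 2, 3]
unlink(c): bitmap=............ | 
create(c): bitmap=F........... | c=[0]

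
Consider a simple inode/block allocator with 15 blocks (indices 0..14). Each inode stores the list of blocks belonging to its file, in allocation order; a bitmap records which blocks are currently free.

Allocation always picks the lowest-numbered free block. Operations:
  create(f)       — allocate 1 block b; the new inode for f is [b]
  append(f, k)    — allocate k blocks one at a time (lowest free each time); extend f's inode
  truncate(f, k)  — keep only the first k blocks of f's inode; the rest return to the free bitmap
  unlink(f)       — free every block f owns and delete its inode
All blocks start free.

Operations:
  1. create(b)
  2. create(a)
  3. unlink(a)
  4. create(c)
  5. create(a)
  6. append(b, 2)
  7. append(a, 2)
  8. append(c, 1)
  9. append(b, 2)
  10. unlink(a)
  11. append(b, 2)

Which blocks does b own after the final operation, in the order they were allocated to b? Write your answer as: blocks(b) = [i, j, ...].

blocks(b) = [0, 3, 4, 8, 9, 2, 5]

  1. create(b)  ⇒  F..............  {b→[0]}
  2. create(a)  ⇒  FF.............  {a→[1]; b→[0]}
  3. unlink(a)  ⇒  F..............  {b→[0]}
  4. create(c)  ⇒  FF.............  {b→[0]; c→[1]}
  5. create(a)  ⇒  FFF............  {a→[2]; b→[0]; c→[1]}
  6. append(b, 2)  ⇒  FFFFF..........  {a→[2]; b→[0, 3, 4]; c→[1]}
  7. append(a, 2)  ⇒  FFFFFFF........  {a→[2, 5, 6]; b→[0, 3, 4]; c→[1]}
  8. append(c, 1)  ⇒  FFFFFFFF.......  {a→[2, 5, 6]; b→[0, 3, 4]; c→[1, 7]}
  9. append(b, 2)  ⇒  FFFFFFFFFF.....  {a→[2, 5, 6]; b→[0, 3, 4, 8, 9]; c→[1, 7]}
  10. unlink(a)  ⇒  FF.FF..FFF.....  {b→[0, 3, 4, 8, 9]; c→[1, 7]}
  11. append(b, 2)  ⇒  FFFFFF.FFF.....  {b→[0, 3, 4, 8, 9, 2, 5]; c→[1, 7]}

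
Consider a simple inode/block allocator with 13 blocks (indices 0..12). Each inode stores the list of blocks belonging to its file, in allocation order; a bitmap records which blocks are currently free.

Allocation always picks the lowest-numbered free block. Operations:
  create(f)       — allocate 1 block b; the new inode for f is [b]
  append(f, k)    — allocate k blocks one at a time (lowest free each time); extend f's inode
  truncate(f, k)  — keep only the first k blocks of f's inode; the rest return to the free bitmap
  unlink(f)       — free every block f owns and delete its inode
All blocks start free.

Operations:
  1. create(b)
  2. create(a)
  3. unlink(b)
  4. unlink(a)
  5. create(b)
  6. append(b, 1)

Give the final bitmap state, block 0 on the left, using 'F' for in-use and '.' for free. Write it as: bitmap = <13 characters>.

bitmap = FF...........

create(b): bitmap=F............ | b=[0]
create(a): bitmap=FF........... | a=[1] b=[0]
unlink(b): bitmap=.F........... | a=[1]
unlink(a): bitmap=............. | 
create(b): bitmap=F............ | b=[0]
append(b, 1): bitmap=FF........... | b=[0, 1]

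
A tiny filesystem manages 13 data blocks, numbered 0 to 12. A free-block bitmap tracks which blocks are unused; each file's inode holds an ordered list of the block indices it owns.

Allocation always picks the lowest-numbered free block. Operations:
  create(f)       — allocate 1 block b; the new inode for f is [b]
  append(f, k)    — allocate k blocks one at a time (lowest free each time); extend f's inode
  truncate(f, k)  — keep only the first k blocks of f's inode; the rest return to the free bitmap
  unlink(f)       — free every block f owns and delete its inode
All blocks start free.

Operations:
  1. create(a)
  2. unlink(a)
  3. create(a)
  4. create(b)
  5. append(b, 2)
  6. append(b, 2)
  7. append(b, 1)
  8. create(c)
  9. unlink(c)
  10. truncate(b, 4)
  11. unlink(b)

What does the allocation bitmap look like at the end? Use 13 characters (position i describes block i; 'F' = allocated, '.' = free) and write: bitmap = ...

bitmap = F............

after create(a) → a:[0]  free=[F............]
after unlink(a) →   free=[.............]
after create(a) → a:[0]  free=[F............]
after create(b) → a:[0], b:[1]  free=[FF...........]
after append(b, 2) → a:[0], b:[1, 2, 3]  free=[FFFF.........]
after append(b, 2) → a:[0], b:[1, 2, 3, 4, 5]  free=[FFFFFF.......]
after append(b, 1) → a:[0], b:[1, 2, 3, 4, 5, 6]  free=[FFFFFFF......]
after create(c) → a:[0], b:[1, 2, 3, 4, 5, 6], c:[7]  free=[FFFFFFFF.....]
after unlink(c) → a:[0], b:[1, 2, 3, 4, 5, 6]  free=[FFFFFFF......]
after truncate(b, 4) → a:[0], b:[1, 2, 3, 4]  free=[FFFFF........]
after unlink(b) → a:[0]  free=[F............]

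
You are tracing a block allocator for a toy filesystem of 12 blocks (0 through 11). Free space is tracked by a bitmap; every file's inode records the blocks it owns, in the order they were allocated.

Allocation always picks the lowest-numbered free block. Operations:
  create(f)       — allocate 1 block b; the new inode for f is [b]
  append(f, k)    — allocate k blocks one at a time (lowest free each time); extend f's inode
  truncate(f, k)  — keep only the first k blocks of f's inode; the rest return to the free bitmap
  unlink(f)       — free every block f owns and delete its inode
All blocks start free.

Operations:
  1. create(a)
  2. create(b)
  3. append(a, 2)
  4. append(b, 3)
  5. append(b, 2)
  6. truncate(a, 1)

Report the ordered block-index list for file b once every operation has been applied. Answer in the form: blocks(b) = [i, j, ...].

  1. create(a)  ⇒  F...........  {a→[0]}
  2. create(b)  ⇒  FF..........  {a→[0]; b→[1]}
  3. append(a, 2)  ⇒  FFFF........  {a→[0, 2, 3]; b→[1]}
  4. append(b, 3)  ⇒  FFFFFFF.....  {a→[0, 2, 3]; b→[1, 4, 5, 6]}
  5. append(b, 2)  ⇒  FFFFFFFFF...  {a→[0, 2, 3]; b→[1, 4, 5, 6, 7, 8]}
  6. truncate(a, 1)  ⇒  FF..FFFFF...  {a→[0]; b→[1, 4, 5, 6, 7, 8]}

blocks(b) = [1, 4, 5, 6, 7, 8]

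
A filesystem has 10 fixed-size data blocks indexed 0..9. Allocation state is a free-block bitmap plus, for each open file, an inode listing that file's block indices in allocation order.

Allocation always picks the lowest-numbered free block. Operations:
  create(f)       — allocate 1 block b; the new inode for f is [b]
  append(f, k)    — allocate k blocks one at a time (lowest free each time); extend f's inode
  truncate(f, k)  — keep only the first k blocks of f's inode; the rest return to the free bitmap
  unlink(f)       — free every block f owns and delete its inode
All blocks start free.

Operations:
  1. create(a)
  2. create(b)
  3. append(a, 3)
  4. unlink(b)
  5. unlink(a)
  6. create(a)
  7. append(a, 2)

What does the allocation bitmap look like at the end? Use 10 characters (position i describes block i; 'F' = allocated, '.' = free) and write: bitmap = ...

[1] create(a) — a=0 (map F.........)
[2] create(b) — a=0 b=1 (map FF........)
[3] append(a, 3) — a=0,2,3,4 b=1 (map FFFFF.....)
[4] unlink(b) — a=0,2,3,4 (map F.FFF.....)
[5] unlink(a) —  (map ..........)
[6] create(a) — a=0 (map F.........)
[7] append(a, 2) — a=0,1,2 (map FFF.......)

bitmap = FFF.......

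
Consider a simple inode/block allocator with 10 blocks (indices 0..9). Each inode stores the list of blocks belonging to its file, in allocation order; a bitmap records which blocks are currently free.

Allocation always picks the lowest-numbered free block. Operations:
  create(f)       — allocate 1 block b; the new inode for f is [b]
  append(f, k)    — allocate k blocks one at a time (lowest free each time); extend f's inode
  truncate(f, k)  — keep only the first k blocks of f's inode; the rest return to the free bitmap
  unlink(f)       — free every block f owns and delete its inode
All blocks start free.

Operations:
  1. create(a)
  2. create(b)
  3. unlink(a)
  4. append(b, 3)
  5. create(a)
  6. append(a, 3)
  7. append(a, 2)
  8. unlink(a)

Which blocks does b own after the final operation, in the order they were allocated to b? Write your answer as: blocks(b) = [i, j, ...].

after create(a) → a:[0]  free=[F.........]
after create(b) → a:[0], b:[1]  free=[FF........]
after unlink(a) → b:[1]  free=[.F........]
after append(b, 3) → b:[1, 0, 2, 3]  free=[FFFF......]
after create(a) → a:[4], b:[1, 0, 2, 3]  free=[FFFFF.....]
after append(a, 3) → a:[4, 5, 6, 7], b:[1, 0, 2, 3]  free=[FFFFFFFF..]
after append(a, 2) → a:[4, 5, 6, 7, 8, 9], b:[1, 0, 2, 3]  free=[FFFFFFFFFF]
after unlink(a) → b:[1, 0, 2, 3]  free=[FFFF......]

blocks(b) = [1, 0, 2, 3]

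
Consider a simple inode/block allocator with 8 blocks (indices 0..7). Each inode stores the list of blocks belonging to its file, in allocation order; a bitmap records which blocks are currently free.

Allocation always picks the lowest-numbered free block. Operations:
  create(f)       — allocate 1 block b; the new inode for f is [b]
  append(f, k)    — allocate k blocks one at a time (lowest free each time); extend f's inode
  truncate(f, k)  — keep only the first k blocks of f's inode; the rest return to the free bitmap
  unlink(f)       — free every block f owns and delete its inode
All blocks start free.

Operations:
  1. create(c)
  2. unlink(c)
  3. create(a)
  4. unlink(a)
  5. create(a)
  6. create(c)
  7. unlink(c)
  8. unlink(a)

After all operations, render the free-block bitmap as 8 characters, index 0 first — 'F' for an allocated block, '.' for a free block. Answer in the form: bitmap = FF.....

after create(c) → c:[0]  free=[F.......]
after unlink(c) →   free=[........]
after create(a) → a:[0]  free=[F.......]
after unlink(a) →   free=[........]
after create(a) → a:[0]  free=[F.......]
after create(c) → a:[0], c:[1]  free=[FF......]
after unlink(c) → a:[0]  free=[F.......]
after unlink(a) →   free=[........]

bitmap = ........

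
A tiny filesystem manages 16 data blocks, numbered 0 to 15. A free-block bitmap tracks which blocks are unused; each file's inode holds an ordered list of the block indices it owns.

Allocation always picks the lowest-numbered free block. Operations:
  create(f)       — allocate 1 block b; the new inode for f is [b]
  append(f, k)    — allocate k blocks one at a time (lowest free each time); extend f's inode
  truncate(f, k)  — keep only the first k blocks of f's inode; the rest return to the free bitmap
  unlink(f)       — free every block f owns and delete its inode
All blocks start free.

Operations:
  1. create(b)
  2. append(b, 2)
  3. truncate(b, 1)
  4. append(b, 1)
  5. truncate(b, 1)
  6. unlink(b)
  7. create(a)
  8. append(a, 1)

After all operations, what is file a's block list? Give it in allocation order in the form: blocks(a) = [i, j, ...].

blocks(a) = [0, 1]

  1. create(b)  ⇒  F...............  {b→[0]}
  2. append(b, 2)  ⇒  FFF.............  {b→[0, 1, 2]}
  3. truncate(b, 1)  ⇒  F...............  {b→[0]}
  4. append(b, 1)  ⇒  FF..............  {b→[0, 1]}
  5. truncate(b, 1)  ⇒  F...............  {b→[0]}
  6. unlink(b)  ⇒  ................  {}
  7. create(a)  ⇒  F...............  {a→[0]}
  8. append(a, 1)  ⇒  FF..............  {a→[0, 1]}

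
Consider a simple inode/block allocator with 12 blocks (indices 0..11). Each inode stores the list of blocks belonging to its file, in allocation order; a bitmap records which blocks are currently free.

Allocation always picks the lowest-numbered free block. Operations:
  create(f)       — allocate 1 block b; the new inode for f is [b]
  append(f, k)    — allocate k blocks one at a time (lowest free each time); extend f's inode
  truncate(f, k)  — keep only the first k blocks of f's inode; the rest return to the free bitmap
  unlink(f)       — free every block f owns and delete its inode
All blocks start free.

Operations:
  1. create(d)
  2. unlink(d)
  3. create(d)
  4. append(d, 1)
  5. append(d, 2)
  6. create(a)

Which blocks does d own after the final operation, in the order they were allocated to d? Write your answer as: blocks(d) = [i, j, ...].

  1. create(d)  ⇒  F...........  {d→[0]}
  2. unlink(d)  ⇒  ............  {}
  3. create(d)  ⇒  F...........  {d→[0]}
  4. append(d, 1)  ⇒  FF..........  {d→[0, 1]}
  5. append(d, 2)  ⇒  FFFF........  {d→[0, 1, 2, 3]}
  6. create(a)  ⇒  FFFFF.......  {a→[4]; d→[0, 1, 2, 3]}

blocks(d) = [0, 1, 2, 3]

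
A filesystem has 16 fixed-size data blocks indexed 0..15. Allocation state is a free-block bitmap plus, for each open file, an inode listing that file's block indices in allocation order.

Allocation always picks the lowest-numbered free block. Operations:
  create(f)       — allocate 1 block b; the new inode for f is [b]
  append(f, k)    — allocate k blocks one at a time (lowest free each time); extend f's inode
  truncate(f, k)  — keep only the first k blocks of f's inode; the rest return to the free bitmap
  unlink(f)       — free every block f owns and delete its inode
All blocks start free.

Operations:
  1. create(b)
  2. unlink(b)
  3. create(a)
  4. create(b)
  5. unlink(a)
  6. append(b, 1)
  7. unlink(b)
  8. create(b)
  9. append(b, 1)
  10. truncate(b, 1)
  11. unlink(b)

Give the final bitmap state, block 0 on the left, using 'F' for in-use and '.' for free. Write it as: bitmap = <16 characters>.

bitmap = ................

create(b): bitmap=F............... | b=[0]
unlink(b): bitmap=................ | 
create(a): bitmap=F............... | a=[0]
create(b): bitmap=FF.............. | a=[0] b=[1]
unlink(a): bitmap=.F.............. | b=[1]
append(b, 1): bitmap=FF.............. | b=[1, 0]
unlink(b): bitmap=................ | 
create(b): bitmap=F............... | b=[0]
append(b, 1): bitmap=FF.............. | b=[0, 1]
truncate(b, 1): bitmap=F............... | b=[0]
unlink(b): bitmap=................ | 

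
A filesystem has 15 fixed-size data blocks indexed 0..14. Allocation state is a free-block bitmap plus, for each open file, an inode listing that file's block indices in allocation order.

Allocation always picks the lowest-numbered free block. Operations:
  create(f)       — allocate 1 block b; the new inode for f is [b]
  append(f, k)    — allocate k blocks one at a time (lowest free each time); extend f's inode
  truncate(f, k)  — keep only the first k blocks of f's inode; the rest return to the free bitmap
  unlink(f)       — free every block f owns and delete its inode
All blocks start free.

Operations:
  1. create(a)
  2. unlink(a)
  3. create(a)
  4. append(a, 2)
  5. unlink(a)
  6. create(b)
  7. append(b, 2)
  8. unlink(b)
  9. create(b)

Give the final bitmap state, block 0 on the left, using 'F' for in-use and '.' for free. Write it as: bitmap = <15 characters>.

create(a): bitmap=F.............. | a=[0]
unlink(a): bitmap=............... | 
create(a): bitmap=F.............. | a=[0]
append(a, 2): bitmap=FFF............ | a=[0, 1, 2]
unlink(a): bitmap=............... | 
create(b): bitmap=F.............. | b=[0]
append(b, 2): bitmap=FFF............ | b=[0, 1, 2]
unlink(b): bitmap=............... | 
create(b): bitmap=F.............. | b=[0]

bitmap = F..............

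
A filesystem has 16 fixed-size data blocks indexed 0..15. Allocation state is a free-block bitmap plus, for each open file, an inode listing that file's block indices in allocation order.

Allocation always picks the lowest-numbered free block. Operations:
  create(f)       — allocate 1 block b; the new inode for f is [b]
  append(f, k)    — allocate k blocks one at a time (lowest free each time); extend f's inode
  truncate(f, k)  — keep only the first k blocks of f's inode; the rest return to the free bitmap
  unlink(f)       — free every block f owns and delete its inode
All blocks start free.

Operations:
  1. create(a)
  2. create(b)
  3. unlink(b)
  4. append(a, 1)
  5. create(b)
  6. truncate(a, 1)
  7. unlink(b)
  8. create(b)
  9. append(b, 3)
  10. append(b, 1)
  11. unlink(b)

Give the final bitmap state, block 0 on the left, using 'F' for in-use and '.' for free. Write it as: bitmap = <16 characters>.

[1] create(a) — a=0 (map F...............)
[2] create(b) — a=0 b=1 (map FF..............)
[3] unlink(b) — a=0 (map F...............)
[4] append(a, 1) — a=0,1 (map FF..............)
[5] create(b) — a=0,1 b=2 (map FFF.............)
[6] truncate(a, 1) — a=0 b=2 (map F.F.............)
[7] unlink(b) — a=0 (map F...............)
[8] create(b) — a=0 b=1 (map FF..............)
[9] append(b, 3) — a=0 b=1,2,3,4 (map FFFFF...........)
[10] append(b, 1) — a=0 b=1,2,3,4,5 (map FFFFFF..........)
[11] unlink(b) — a=0 (map F...............)

bitmap = F...............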